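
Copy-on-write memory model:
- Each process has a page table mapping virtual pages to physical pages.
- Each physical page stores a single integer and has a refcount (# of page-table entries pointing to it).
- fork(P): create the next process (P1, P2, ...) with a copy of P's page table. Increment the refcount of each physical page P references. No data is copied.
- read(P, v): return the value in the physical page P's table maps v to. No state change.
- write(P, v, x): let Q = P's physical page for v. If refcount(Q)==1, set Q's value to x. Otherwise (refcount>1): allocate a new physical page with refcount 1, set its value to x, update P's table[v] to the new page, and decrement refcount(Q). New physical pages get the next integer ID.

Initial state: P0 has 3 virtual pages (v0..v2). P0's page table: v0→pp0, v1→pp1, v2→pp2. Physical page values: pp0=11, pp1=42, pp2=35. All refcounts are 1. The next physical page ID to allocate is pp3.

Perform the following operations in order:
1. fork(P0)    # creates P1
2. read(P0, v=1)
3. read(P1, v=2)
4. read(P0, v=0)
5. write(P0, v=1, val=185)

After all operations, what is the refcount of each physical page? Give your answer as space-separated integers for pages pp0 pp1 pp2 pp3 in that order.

Op 1: fork(P0) -> P1. 3 ppages; refcounts: pp0:2 pp1:2 pp2:2
Op 2: read(P0, v1) -> 42. No state change.
Op 3: read(P1, v2) -> 35. No state change.
Op 4: read(P0, v0) -> 11. No state change.
Op 5: write(P0, v1, 185). refcount(pp1)=2>1 -> COPY to pp3. 4 ppages; refcounts: pp0:2 pp1:1 pp2:2 pp3:1

Answer: 2 1 2 1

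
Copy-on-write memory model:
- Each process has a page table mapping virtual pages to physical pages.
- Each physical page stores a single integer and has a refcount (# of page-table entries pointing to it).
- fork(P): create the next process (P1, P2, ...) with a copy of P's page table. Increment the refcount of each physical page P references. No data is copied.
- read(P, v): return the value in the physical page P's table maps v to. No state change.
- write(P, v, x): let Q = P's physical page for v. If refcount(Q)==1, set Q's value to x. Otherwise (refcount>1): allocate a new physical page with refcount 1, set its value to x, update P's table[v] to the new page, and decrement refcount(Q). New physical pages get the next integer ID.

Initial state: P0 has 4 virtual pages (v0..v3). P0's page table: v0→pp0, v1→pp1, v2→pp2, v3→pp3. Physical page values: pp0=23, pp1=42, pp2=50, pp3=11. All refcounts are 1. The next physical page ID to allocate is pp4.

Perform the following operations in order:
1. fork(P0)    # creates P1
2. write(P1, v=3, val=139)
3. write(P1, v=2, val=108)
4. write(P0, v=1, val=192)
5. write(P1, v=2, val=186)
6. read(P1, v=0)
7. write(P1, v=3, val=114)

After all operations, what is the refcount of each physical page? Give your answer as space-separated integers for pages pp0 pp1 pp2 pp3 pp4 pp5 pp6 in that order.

Op 1: fork(P0) -> P1. 4 ppages; refcounts: pp0:2 pp1:2 pp2:2 pp3:2
Op 2: write(P1, v3, 139). refcount(pp3)=2>1 -> COPY to pp4. 5 ppages; refcounts: pp0:2 pp1:2 pp2:2 pp3:1 pp4:1
Op 3: write(P1, v2, 108). refcount(pp2)=2>1 -> COPY to pp5. 6 ppages; refcounts: pp0:2 pp1:2 pp2:1 pp3:1 pp4:1 pp5:1
Op 4: write(P0, v1, 192). refcount(pp1)=2>1 -> COPY to pp6. 7 ppages; refcounts: pp0:2 pp1:1 pp2:1 pp3:1 pp4:1 pp5:1 pp6:1
Op 5: write(P1, v2, 186). refcount(pp5)=1 -> write in place. 7 ppages; refcounts: pp0:2 pp1:1 pp2:1 pp3:1 pp4:1 pp5:1 pp6:1
Op 6: read(P1, v0) -> 23. No state change.
Op 7: write(P1, v3, 114). refcount(pp4)=1 -> write in place. 7 ppages; refcounts: pp0:2 pp1:1 pp2:1 pp3:1 pp4:1 pp5:1 pp6:1

Answer: 2 1 1 1 1 1 1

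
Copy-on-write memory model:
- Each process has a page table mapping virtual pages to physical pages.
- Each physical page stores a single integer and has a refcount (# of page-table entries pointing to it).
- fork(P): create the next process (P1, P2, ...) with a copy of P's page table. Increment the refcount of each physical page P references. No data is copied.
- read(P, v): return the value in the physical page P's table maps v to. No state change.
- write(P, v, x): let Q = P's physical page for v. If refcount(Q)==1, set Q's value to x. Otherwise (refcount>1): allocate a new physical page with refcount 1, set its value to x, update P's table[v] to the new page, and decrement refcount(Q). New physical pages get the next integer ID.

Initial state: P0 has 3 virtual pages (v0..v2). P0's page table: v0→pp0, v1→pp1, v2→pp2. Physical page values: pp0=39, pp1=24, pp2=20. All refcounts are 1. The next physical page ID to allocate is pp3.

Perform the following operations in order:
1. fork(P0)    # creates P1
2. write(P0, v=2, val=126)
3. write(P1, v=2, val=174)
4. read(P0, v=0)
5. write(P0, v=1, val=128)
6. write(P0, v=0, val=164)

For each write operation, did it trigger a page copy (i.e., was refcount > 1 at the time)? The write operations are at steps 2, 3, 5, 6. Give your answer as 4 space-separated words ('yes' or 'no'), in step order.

Op 1: fork(P0) -> P1. 3 ppages; refcounts: pp0:2 pp1:2 pp2:2
Op 2: write(P0, v2, 126). refcount(pp2)=2>1 -> COPY to pp3. 4 ppages; refcounts: pp0:2 pp1:2 pp2:1 pp3:1
Op 3: write(P1, v2, 174). refcount(pp2)=1 -> write in place. 4 ppages; refcounts: pp0:2 pp1:2 pp2:1 pp3:1
Op 4: read(P0, v0) -> 39. No state change.
Op 5: write(P0, v1, 128). refcount(pp1)=2>1 -> COPY to pp4. 5 ppages; refcounts: pp0:2 pp1:1 pp2:1 pp3:1 pp4:1
Op 6: write(P0, v0, 164). refcount(pp0)=2>1 -> COPY to pp5. 6 ppages; refcounts: pp0:1 pp1:1 pp2:1 pp3:1 pp4:1 pp5:1

yes no yes yes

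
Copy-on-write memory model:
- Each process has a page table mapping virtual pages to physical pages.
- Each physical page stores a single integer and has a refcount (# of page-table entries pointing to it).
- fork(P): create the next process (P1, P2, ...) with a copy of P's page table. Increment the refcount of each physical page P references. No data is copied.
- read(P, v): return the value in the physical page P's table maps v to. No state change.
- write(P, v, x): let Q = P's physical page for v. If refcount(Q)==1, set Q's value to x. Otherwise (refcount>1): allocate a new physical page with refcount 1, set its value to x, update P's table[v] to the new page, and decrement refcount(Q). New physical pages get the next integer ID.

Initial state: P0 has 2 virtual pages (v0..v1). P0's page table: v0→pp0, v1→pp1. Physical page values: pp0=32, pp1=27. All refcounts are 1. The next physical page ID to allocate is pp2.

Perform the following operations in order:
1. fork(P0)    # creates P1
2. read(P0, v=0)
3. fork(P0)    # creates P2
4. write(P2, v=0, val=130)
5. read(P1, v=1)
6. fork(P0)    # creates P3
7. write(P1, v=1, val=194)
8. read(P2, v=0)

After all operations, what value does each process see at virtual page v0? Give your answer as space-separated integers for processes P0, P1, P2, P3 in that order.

Answer: 32 32 130 32

Derivation:
Op 1: fork(P0) -> P1. 2 ppages; refcounts: pp0:2 pp1:2
Op 2: read(P0, v0) -> 32. No state change.
Op 3: fork(P0) -> P2. 2 ppages; refcounts: pp0:3 pp1:3
Op 4: write(P2, v0, 130). refcount(pp0)=3>1 -> COPY to pp2. 3 ppages; refcounts: pp0:2 pp1:3 pp2:1
Op 5: read(P1, v1) -> 27. No state change.
Op 6: fork(P0) -> P3. 3 ppages; refcounts: pp0:3 pp1:4 pp2:1
Op 7: write(P1, v1, 194). refcount(pp1)=4>1 -> COPY to pp3. 4 ppages; refcounts: pp0:3 pp1:3 pp2:1 pp3:1
Op 8: read(P2, v0) -> 130. No state change.
P0: v0 -> pp0 = 32
P1: v0 -> pp0 = 32
P2: v0 -> pp2 = 130
P3: v0 -> pp0 = 32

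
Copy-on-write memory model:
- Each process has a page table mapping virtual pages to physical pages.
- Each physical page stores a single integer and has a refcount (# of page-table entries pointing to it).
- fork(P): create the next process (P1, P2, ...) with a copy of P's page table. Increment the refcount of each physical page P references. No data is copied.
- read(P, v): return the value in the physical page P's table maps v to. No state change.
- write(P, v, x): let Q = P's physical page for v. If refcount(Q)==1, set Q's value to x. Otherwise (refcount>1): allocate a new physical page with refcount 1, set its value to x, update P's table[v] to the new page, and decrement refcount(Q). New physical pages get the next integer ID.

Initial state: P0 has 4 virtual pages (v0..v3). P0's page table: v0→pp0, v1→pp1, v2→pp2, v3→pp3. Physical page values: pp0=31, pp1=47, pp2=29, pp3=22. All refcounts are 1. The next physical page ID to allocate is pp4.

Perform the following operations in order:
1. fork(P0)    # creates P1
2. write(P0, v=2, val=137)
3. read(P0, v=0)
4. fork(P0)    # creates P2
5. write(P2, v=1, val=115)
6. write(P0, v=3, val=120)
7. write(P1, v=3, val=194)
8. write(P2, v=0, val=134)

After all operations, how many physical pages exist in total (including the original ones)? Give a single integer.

Op 1: fork(P0) -> P1. 4 ppages; refcounts: pp0:2 pp1:2 pp2:2 pp3:2
Op 2: write(P0, v2, 137). refcount(pp2)=2>1 -> COPY to pp4. 5 ppages; refcounts: pp0:2 pp1:2 pp2:1 pp3:2 pp4:1
Op 3: read(P0, v0) -> 31. No state change.
Op 4: fork(P0) -> P2. 5 ppages; refcounts: pp0:3 pp1:3 pp2:1 pp3:3 pp4:2
Op 5: write(P2, v1, 115). refcount(pp1)=3>1 -> COPY to pp5. 6 ppages; refcounts: pp0:3 pp1:2 pp2:1 pp3:3 pp4:2 pp5:1
Op 6: write(P0, v3, 120). refcount(pp3)=3>1 -> COPY to pp6. 7 ppages; refcounts: pp0:3 pp1:2 pp2:1 pp3:2 pp4:2 pp5:1 pp6:1
Op 7: write(P1, v3, 194). refcount(pp3)=2>1 -> COPY to pp7. 8 ppages; refcounts: pp0:3 pp1:2 pp2:1 pp3:1 pp4:2 pp5:1 pp6:1 pp7:1
Op 8: write(P2, v0, 134). refcount(pp0)=3>1 -> COPY to pp8. 9 ppages; refcounts: pp0:2 pp1:2 pp2:1 pp3:1 pp4:2 pp5:1 pp6:1 pp7:1 pp8:1

Answer: 9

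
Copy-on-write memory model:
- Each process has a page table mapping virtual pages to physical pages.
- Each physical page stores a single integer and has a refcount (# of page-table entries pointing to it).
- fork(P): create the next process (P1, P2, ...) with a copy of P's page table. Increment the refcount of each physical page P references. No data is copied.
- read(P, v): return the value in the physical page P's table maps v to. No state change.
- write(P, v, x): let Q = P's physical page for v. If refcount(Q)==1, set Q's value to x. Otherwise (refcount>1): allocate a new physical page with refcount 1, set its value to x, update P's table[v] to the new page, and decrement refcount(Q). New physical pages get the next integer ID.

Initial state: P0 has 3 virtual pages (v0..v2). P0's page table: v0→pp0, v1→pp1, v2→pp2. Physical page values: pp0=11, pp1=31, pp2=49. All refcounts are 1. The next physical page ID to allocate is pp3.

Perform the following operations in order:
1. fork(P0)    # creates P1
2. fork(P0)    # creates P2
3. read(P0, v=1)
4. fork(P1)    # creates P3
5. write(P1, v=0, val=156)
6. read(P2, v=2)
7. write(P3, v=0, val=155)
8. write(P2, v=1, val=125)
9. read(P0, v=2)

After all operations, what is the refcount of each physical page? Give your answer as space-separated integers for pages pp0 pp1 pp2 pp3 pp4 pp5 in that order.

Op 1: fork(P0) -> P1. 3 ppages; refcounts: pp0:2 pp1:2 pp2:2
Op 2: fork(P0) -> P2. 3 ppages; refcounts: pp0:3 pp1:3 pp2:3
Op 3: read(P0, v1) -> 31. No state change.
Op 4: fork(P1) -> P3. 3 ppages; refcounts: pp0:4 pp1:4 pp2:4
Op 5: write(P1, v0, 156). refcount(pp0)=4>1 -> COPY to pp3. 4 ppages; refcounts: pp0:3 pp1:4 pp2:4 pp3:1
Op 6: read(P2, v2) -> 49. No state change.
Op 7: write(P3, v0, 155). refcount(pp0)=3>1 -> COPY to pp4. 5 ppages; refcounts: pp0:2 pp1:4 pp2:4 pp3:1 pp4:1
Op 8: write(P2, v1, 125). refcount(pp1)=4>1 -> COPY to pp5. 6 ppages; refcounts: pp0:2 pp1:3 pp2:4 pp3:1 pp4:1 pp5:1
Op 9: read(P0, v2) -> 49. No state change.

Answer: 2 3 4 1 1 1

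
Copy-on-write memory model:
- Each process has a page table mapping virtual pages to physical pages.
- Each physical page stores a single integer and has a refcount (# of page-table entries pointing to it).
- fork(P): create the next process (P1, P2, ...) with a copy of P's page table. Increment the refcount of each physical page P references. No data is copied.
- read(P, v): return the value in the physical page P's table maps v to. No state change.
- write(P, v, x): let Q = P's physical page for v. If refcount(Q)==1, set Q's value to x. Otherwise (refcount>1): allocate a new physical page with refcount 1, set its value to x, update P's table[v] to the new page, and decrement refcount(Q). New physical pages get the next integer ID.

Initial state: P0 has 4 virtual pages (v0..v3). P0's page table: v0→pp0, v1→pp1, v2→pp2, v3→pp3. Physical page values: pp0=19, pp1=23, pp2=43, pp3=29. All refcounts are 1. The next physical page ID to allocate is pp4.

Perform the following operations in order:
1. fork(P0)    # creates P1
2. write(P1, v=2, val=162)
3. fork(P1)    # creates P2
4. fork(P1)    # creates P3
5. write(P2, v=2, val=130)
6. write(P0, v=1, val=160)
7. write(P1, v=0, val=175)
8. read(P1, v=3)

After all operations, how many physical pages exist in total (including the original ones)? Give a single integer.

Op 1: fork(P0) -> P1. 4 ppages; refcounts: pp0:2 pp1:2 pp2:2 pp3:2
Op 2: write(P1, v2, 162). refcount(pp2)=2>1 -> COPY to pp4. 5 ppages; refcounts: pp0:2 pp1:2 pp2:1 pp3:2 pp4:1
Op 3: fork(P1) -> P2. 5 ppages; refcounts: pp0:3 pp1:3 pp2:1 pp3:3 pp4:2
Op 4: fork(P1) -> P3. 5 ppages; refcounts: pp0:4 pp1:4 pp2:1 pp3:4 pp4:3
Op 5: write(P2, v2, 130). refcount(pp4)=3>1 -> COPY to pp5. 6 ppages; refcounts: pp0:4 pp1:4 pp2:1 pp3:4 pp4:2 pp5:1
Op 6: write(P0, v1, 160). refcount(pp1)=4>1 -> COPY to pp6. 7 ppages; refcounts: pp0:4 pp1:3 pp2:1 pp3:4 pp4:2 pp5:1 pp6:1
Op 7: write(P1, v0, 175). refcount(pp0)=4>1 -> COPY to pp7. 8 ppages; refcounts: pp0:3 pp1:3 pp2:1 pp3:4 pp4:2 pp5:1 pp6:1 pp7:1
Op 8: read(P1, v3) -> 29. No state change.

Answer: 8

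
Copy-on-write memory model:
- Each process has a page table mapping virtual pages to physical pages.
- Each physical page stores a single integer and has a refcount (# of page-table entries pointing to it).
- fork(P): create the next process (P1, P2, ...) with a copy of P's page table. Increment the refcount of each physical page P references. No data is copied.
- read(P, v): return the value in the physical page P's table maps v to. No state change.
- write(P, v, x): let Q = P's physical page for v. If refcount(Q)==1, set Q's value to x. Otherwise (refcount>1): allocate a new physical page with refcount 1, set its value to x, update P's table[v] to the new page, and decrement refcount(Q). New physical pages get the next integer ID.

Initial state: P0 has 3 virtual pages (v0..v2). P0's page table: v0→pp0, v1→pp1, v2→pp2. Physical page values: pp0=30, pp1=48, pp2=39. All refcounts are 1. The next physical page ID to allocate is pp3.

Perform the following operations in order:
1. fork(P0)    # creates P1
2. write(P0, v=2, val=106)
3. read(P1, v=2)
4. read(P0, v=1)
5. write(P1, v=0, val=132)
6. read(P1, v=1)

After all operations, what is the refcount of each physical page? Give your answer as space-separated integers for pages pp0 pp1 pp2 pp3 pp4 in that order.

Op 1: fork(P0) -> P1. 3 ppages; refcounts: pp0:2 pp1:2 pp2:2
Op 2: write(P0, v2, 106). refcount(pp2)=2>1 -> COPY to pp3. 4 ppages; refcounts: pp0:2 pp1:2 pp2:1 pp3:1
Op 3: read(P1, v2) -> 39. No state change.
Op 4: read(P0, v1) -> 48. No state change.
Op 5: write(P1, v0, 132). refcount(pp0)=2>1 -> COPY to pp4. 5 ppages; refcounts: pp0:1 pp1:2 pp2:1 pp3:1 pp4:1
Op 6: read(P1, v1) -> 48. No state change.

Answer: 1 2 1 1 1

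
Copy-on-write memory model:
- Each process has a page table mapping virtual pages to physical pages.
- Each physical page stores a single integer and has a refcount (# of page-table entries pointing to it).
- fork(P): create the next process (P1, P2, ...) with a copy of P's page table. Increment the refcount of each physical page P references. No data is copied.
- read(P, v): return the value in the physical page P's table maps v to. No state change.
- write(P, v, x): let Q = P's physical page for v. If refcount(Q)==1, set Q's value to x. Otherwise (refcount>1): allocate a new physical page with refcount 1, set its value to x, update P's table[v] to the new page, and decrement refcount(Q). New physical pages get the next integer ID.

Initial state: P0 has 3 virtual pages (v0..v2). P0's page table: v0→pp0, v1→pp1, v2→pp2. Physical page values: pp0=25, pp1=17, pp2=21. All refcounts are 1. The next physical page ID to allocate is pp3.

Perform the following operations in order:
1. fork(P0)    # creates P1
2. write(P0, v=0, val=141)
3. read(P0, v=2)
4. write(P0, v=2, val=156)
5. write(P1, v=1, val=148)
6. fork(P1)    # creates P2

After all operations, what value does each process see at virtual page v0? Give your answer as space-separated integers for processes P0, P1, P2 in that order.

Answer: 141 25 25

Derivation:
Op 1: fork(P0) -> P1. 3 ppages; refcounts: pp0:2 pp1:2 pp2:2
Op 2: write(P0, v0, 141). refcount(pp0)=2>1 -> COPY to pp3. 4 ppages; refcounts: pp0:1 pp1:2 pp2:2 pp3:1
Op 3: read(P0, v2) -> 21. No state change.
Op 4: write(P0, v2, 156). refcount(pp2)=2>1 -> COPY to pp4. 5 ppages; refcounts: pp0:1 pp1:2 pp2:1 pp3:1 pp4:1
Op 5: write(P1, v1, 148). refcount(pp1)=2>1 -> COPY to pp5. 6 ppages; refcounts: pp0:1 pp1:1 pp2:1 pp3:1 pp4:1 pp5:1
Op 6: fork(P1) -> P2. 6 ppages; refcounts: pp0:2 pp1:1 pp2:2 pp3:1 pp4:1 pp5:2
P0: v0 -> pp3 = 141
P1: v0 -> pp0 = 25
P2: v0 -> pp0 = 25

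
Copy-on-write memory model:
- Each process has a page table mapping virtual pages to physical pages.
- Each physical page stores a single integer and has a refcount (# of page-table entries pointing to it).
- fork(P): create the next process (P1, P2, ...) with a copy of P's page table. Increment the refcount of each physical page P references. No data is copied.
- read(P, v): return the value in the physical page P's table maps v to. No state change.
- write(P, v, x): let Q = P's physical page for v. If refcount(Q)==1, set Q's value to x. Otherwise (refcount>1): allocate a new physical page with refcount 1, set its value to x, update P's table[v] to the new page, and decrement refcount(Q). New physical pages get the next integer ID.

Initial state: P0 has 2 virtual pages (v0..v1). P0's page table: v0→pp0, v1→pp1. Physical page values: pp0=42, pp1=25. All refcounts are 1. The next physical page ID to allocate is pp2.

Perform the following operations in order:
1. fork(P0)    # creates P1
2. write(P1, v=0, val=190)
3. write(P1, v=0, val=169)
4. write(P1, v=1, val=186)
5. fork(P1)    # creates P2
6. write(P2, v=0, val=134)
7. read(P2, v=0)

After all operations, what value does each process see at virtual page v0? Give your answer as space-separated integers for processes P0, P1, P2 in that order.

Op 1: fork(P0) -> P1. 2 ppages; refcounts: pp0:2 pp1:2
Op 2: write(P1, v0, 190). refcount(pp0)=2>1 -> COPY to pp2. 3 ppages; refcounts: pp0:1 pp1:2 pp2:1
Op 3: write(P1, v0, 169). refcount(pp2)=1 -> write in place. 3 ppages; refcounts: pp0:1 pp1:2 pp2:1
Op 4: write(P1, v1, 186). refcount(pp1)=2>1 -> COPY to pp3. 4 ppages; refcounts: pp0:1 pp1:1 pp2:1 pp3:1
Op 5: fork(P1) -> P2. 4 ppages; refcounts: pp0:1 pp1:1 pp2:2 pp3:2
Op 6: write(P2, v0, 134). refcount(pp2)=2>1 -> COPY to pp4. 5 ppages; refcounts: pp0:1 pp1:1 pp2:1 pp3:2 pp4:1
Op 7: read(P2, v0) -> 134. No state change.
P0: v0 -> pp0 = 42
P1: v0 -> pp2 = 169
P2: v0 -> pp4 = 134

Answer: 42 169 134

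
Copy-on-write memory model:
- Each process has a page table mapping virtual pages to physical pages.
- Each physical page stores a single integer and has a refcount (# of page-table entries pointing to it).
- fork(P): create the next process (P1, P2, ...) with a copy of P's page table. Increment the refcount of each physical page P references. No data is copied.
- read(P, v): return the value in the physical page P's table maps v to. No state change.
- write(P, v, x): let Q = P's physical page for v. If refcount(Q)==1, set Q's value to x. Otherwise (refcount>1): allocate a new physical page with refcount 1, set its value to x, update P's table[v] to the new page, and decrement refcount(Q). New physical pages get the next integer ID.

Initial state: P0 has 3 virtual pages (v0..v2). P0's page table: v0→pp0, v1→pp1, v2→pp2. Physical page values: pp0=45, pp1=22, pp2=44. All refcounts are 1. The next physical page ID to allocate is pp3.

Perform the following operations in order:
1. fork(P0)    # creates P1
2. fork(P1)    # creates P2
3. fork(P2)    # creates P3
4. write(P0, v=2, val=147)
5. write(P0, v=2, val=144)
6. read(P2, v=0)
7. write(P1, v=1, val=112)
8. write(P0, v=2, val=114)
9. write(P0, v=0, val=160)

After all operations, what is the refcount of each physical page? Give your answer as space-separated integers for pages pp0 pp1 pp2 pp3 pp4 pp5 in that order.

Answer: 3 3 3 1 1 1

Derivation:
Op 1: fork(P0) -> P1. 3 ppages; refcounts: pp0:2 pp1:2 pp2:2
Op 2: fork(P1) -> P2. 3 ppages; refcounts: pp0:3 pp1:3 pp2:3
Op 3: fork(P2) -> P3. 3 ppages; refcounts: pp0:4 pp1:4 pp2:4
Op 4: write(P0, v2, 147). refcount(pp2)=4>1 -> COPY to pp3. 4 ppages; refcounts: pp0:4 pp1:4 pp2:3 pp3:1
Op 5: write(P0, v2, 144). refcount(pp3)=1 -> write in place. 4 ppages; refcounts: pp0:4 pp1:4 pp2:3 pp3:1
Op 6: read(P2, v0) -> 45. No state change.
Op 7: write(P1, v1, 112). refcount(pp1)=4>1 -> COPY to pp4. 5 ppages; refcounts: pp0:4 pp1:3 pp2:3 pp3:1 pp4:1
Op 8: write(P0, v2, 114). refcount(pp3)=1 -> write in place. 5 ppages; refcounts: pp0:4 pp1:3 pp2:3 pp3:1 pp4:1
Op 9: write(P0, v0, 160). refcount(pp0)=4>1 -> COPY to pp5. 6 ppages; refcounts: pp0:3 pp1:3 pp2:3 pp3:1 pp4:1 pp5:1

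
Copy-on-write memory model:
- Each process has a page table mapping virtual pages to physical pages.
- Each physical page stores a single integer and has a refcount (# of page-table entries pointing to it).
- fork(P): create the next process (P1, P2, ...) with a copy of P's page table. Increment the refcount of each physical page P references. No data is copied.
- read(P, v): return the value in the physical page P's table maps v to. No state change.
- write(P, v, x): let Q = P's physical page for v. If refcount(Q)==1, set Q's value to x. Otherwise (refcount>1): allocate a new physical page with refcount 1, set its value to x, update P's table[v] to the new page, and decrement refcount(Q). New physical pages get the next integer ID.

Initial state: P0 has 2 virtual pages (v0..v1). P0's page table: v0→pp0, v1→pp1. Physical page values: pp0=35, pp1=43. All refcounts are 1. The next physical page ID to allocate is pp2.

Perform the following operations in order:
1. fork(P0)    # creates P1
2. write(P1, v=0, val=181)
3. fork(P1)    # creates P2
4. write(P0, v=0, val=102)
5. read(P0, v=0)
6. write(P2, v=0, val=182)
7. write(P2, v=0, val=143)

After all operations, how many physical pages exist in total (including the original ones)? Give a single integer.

Op 1: fork(P0) -> P1. 2 ppages; refcounts: pp0:2 pp1:2
Op 2: write(P1, v0, 181). refcount(pp0)=2>1 -> COPY to pp2. 3 ppages; refcounts: pp0:1 pp1:2 pp2:1
Op 3: fork(P1) -> P2. 3 ppages; refcounts: pp0:1 pp1:3 pp2:2
Op 4: write(P0, v0, 102). refcount(pp0)=1 -> write in place. 3 ppages; refcounts: pp0:1 pp1:3 pp2:2
Op 5: read(P0, v0) -> 102. No state change.
Op 6: write(P2, v0, 182). refcount(pp2)=2>1 -> COPY to pp3. 4 ppages; refcounts: pp0:1 pp1:3 pp2:1 pp3:1
Op 7: write(P2, v0, 143). refcount(pp3)=1 -> write in place. 4 ppages; refcounts: pp0:1 pp1:3 pp2:1 pp3:1

Answer: 4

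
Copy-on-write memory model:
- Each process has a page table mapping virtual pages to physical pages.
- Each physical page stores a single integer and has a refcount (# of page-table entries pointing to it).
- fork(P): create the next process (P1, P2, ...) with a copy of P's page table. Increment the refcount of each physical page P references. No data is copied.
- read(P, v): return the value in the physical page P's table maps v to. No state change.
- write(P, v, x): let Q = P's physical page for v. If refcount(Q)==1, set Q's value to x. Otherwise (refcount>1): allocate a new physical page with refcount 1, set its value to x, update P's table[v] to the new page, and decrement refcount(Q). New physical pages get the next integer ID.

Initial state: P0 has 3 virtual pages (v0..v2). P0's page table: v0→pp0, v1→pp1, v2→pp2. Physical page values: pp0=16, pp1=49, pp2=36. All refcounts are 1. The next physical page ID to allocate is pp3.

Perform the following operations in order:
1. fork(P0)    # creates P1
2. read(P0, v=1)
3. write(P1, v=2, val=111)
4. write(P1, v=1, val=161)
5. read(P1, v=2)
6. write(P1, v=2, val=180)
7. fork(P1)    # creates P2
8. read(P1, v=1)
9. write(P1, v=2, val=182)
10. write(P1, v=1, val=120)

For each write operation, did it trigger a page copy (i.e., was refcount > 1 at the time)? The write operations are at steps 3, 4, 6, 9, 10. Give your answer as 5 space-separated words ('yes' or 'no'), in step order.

Op 1: fork(P0) -> P1. 3 ppages; refcounts: pp0:2 pp1:2 pp2:2
Op 2: read(P0, v1) -> 49. No state change.
Op 3: write(P1, v2, 111). refcount(pp2)=2>1 -> COPY to pp3. 4 ppages; refcounts: pp0:2 pp1:2 pp2:1 pp3:1
Op 4: write(P1, v1, 161). refcount(pp1)=2>1 -> COPY to pp4. 5 ppages; refcounts: pp0:2 pp1:1 pp2:1 pp3:1 pp4:1
Op 5: read(P1, v2) -> 111. No state change.
Op 6: write(P1, v2, 180). refcount(pp3)=1 -> write in place. 5 ppages; refcounts: pp0:2 pp1:1 pp2:1 pp3:1 pp4:1
Op 7: fork(P1) -> P2. 5 ppages; refcounts: pp0:3 pp1:1 pp2:1 pp3:2 pp4:2
Op 8: read(P1, v1) -> 161. No state change.
Op 9: write(P1, v2, 182). refcount(pp3)=2>1 -> COPY to pp5. 6 ppages; refcounts: pp0:3 pp1:1 pp2:1 pp3:1 pp4:2 pp5:1
Op 10: write(P1, v1, 120). refcount(pp4)=2>1 -> COPY to pp6. 7 ppages; refcounts: pp0:3 pp1:1 pp2:1 pp3:1 pp4:1 pp5:1 pp6:1

yes yes no yes yes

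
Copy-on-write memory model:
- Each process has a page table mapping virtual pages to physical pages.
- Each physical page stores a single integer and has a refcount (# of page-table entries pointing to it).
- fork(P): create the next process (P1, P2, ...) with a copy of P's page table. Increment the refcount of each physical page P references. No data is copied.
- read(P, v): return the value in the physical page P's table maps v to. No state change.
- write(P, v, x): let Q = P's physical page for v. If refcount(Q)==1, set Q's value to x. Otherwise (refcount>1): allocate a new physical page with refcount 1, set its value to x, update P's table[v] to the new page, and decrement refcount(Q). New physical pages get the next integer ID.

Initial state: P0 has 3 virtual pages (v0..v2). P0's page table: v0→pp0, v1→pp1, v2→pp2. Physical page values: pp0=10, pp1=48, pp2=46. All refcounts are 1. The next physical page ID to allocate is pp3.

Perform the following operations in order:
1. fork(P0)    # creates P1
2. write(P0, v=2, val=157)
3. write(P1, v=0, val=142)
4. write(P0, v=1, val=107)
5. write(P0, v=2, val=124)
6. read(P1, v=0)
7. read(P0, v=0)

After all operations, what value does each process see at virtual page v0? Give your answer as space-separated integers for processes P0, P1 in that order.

Op 1: fork(P0) -> P1. 3 ppages; refcounts: pp0:2 pp1:2 pp2:2
Op 2: write(P0, v2, 157). refcount(pp2)=2>1 -> COPY to pp3. 4 ppages; refcounts: pp0:2 pp1:2 pp2:1 pp3:1
Op 3: write(P1, v0, 142). refcount(pp0)=2>1 -> COPY to pp4. 5 ppages; refcounts: pp0:1 pp1:2 pp2:1 pp3:1 pp4:1
Op 4: write(P0, v1, 107). refcount(pp1)=2>1 -> COPY to pp5. 6 ppages; refcounts: pp0:1 pp1:1 pp2:1 pp3:1 pp4:1 pp5:1
Op 5: write(P0, v2, 124). refcount(pp3)=1 -> write in place. 6 ppages; refcounts: pp0:1 pp1:1 pp2:1 pp3:1 pp4:1 pp5:1
Op 6: read(P1, v0) -> 142. No state change.
Op 7: read(P0, v0) -> 10. No state change.
P0: v0 -> pp0 = 10
P1: v0 -> pp4 = 142

Answer: 10 142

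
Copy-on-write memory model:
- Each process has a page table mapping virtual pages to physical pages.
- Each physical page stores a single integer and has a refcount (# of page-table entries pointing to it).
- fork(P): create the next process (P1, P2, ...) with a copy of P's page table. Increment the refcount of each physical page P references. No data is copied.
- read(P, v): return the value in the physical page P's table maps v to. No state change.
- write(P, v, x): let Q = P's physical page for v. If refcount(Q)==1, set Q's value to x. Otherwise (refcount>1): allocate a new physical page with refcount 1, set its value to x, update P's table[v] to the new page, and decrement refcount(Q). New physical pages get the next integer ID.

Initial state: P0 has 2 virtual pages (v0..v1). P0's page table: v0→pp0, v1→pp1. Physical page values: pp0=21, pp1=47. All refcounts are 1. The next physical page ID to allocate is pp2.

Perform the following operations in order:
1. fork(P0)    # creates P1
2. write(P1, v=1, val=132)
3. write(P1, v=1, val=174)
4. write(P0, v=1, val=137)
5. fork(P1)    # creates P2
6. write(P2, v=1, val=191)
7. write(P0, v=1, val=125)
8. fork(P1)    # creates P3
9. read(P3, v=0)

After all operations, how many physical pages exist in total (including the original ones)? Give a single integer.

Op 1: fork(P0) -> P1. 2 ppages; refcounts: pp0:2 pp1:2
Op 2: write(P1, v1, 132). refcount(pp1)=2>1 -> COPY to pp2. 3 ppages; refcounts: pp0:2 pp1:1 pp2:1
Op 3: write(P1, v1, 174). refcount(pp2)=1 -> write in place. 3 ppages; refcounts: pp0:2 pp1:1 pp2:1
Op 4: write(P0, v1, 137). refcount(pp1)=1 -> write in place. 3 ppages; refcounts: pp0:2 pp1:1 pp2:1
Op 5: fork(P1) -> P2. 3 ppages; refcounts: pp0:3 pp1:1 pp2:2
Op 6: write(P2, v1, 191). refcount(pp2)=2>1 -> COPY to pp3. 4 ppages; refcounts: pp0:3 pp1:1 pp2:1 pp3:1
Op 7: write(P0, v1, 125). refcount(pp1)=1 -> write in place. 4 ppages; refcounts: pp0:3 pp1:1 pp2:1 pp3:1
Op 8: fork(P1) -> P3. 4 ppages; refcounts: pp0:4 pp1:1 pp2:2 pp3:1
Op 9: read(P3, v0) -> 21. No state change.

Answer: 4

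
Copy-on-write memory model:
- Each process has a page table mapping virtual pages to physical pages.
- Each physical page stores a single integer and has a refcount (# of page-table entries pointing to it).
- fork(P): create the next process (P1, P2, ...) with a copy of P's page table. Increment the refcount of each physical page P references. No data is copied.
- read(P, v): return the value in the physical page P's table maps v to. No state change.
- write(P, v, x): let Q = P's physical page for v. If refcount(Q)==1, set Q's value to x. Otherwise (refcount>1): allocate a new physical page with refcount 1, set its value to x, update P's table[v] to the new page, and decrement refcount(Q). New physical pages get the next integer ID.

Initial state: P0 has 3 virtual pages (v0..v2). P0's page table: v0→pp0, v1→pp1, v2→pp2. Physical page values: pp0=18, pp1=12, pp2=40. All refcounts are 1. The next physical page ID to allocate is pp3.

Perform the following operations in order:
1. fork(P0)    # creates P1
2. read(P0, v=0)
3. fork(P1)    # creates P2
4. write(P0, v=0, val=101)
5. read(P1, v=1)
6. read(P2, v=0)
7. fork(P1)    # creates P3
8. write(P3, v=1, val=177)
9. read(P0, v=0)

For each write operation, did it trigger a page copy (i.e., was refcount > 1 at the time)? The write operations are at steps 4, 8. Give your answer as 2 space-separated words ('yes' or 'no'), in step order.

Op 1: fork(P0) -> P1. 3 ppages; refcounts: pp0:2 pp1:2 pp2:2
Op 2: read(P0, v0) -> 18. No state change.
Op 3: fork(P1) -> P2. 3 ppages; refcounts: pp0:3 pp1:3 pp2:3
Op 4: write(P0, v0, 101). refcount(pp0)=3>1 -> COPY to pp3. 4 ppages; refcounts: pp0:2 pp1:3 pp2:3 pp3:1
Op 5: read(P1, v1) -> 12. No state change.
Op 6: read(P2, v0) -> 18. No state change.
Op 7: fork(P1) -> P3. 4 ppages; refcounts: pp0:3 pp1:4 pp2:4 pp3:1
Op 8: write(P3, v1, 177). refcount(pp1)=4>1 -> COPY to pp4. 5 ppages; refcounts: pp0:3 pp1:3 pp2:4 pp3:1 pp4:1
Op 9: read(P0, v0) -> 101. No state change.

yes yes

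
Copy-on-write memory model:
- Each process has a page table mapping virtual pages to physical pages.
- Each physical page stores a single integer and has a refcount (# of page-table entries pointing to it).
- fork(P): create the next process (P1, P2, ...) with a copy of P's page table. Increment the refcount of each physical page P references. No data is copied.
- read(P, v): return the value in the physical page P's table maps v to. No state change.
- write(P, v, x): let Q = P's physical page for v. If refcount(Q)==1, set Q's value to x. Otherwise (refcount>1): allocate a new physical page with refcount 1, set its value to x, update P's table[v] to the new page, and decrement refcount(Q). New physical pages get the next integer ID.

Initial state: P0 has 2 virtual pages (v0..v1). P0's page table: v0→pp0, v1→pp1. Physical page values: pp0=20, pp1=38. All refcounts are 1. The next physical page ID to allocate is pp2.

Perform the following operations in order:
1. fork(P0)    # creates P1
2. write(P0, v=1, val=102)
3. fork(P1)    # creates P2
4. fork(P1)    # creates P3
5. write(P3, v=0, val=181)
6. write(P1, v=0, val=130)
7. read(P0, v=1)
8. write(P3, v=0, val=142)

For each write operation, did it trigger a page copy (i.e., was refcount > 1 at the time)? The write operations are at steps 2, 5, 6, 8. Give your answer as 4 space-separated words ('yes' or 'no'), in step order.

Op 1: fork(P0) -> P1. 2 ppages; refcounts: pp0:2 pp1:2
Op 2: write(P0, v1, 102). refcount(pp1)=2>1 -> COPY to pp2. 3 ppages; refcounts: pp0:2 pp1:1 pp2:1
Op 3: fork(P1) -> P2. 3 ppages; refcounts: pp0:3 pp1:2 pp2:1
Op 4: fork(P1) -> P3. 3 ppages; refcounts: pp0:4 pp1:3 pp2:1
Op 5: write(P3, v0, 181). refcount(pp0)=4>1 -> COPY to pp3. 4 ppages; refcounts: pp0:3 pp1:3 pp2:1 pp3:1
Op 6: write(P1, v0, 130). refcount(pp0)=3>1 -> COPY to pp4. 5 ppages; refcounts: pp0:2 pp1:3 pp2:1 pp3:1 pp4:1
Op 7: read(P0, v1) -> 102. No state change.
Op 8: write(P3, v0, 142). refcount(pp3)=1 -> write in place. 5 ppages; refcounts: pp0:2 pp1:3 pp2:1 pp3:1 pp4:1

yes yes yes no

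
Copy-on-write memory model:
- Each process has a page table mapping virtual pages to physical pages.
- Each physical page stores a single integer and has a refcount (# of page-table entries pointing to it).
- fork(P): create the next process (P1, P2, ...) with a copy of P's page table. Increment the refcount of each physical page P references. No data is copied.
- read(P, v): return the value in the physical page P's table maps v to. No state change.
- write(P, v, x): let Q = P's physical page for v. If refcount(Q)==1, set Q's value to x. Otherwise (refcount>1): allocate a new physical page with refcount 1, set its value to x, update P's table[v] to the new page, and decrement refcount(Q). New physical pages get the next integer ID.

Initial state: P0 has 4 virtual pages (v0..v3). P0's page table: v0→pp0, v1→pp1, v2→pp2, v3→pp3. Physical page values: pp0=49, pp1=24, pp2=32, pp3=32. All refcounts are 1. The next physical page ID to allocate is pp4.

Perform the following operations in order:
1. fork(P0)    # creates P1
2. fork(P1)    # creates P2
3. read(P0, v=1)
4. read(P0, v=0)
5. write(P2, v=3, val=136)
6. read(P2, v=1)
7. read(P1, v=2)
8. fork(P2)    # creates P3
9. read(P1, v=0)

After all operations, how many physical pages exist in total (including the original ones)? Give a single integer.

Op 1: fork(P0) -> P1. 4 ppages; refcounts: pp0:2 pp1:2 pp2:2 pp3:2
Op 2: fork(P1) -> P2. 4 ppages; refcounts: pp0:3 pp1:3 pp2:3 pp3:3
Op 3: read(P0, v1) -> 24. No state change.
Op 4: read(P0, v0) -> 49. No state change.
Op 5: write(P2, v3, 136). refcount(pp3)=3>1 -> COPY to pp4. 5 ppages; refcounts: pp0:3 pp1:3 pp2:3 pp3:2 pp4:1
Op 6: read(P2, v1) -> 24. No state change.
Op 7: read(P1, v2) -> 32. No state change.
Op 8: fork(P2) -> P3. 5 ppages; refcounts: pp0:4 pp1:4 pp2:4 pp3:2 pp4:2
Op 9: read(P1, v0) -> 49. No state change.

Answer: 5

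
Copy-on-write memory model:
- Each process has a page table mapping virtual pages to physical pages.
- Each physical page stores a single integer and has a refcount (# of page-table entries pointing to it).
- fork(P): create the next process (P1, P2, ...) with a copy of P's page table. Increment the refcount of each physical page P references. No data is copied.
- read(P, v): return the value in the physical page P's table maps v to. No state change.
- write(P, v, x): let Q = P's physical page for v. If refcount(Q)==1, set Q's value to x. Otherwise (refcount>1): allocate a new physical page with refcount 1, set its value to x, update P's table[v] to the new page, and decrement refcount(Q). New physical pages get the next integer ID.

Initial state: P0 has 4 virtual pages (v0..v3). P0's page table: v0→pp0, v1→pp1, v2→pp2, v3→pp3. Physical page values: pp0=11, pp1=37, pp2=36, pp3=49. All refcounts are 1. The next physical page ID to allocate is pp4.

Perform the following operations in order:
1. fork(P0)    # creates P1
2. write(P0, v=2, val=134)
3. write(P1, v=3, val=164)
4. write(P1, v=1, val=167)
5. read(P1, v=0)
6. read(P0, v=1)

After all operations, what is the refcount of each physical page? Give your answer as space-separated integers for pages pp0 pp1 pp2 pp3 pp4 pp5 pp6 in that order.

Op 1: fork(P0) -> P1. 4 ppages; refcounts: pp0:2 pp1:2 pp2:2 pp3:2
Op 2: write(P0, v2, 134). refcount(pp2)=2>1 -> COPY to pp4. 5 ppages; refcounts: pp0:2 pp1:2 pp2:1 pp3:2 pp4:1
Op 3: write(P1, v3, 164). refcount(pp3)=2>1 -> COPY to pp5. 6 ppages; refcounts: pp0:2 pp1:2 pp2:1 pp3:1 pp4:1 pp5:1
Op 4: write(P1, v1, 167). refcount(pp1)=2>1 -> COPY to pp6. 7 ppages; refcounts: pp0:2 pp1:1 pp2:1 pp3:1 pp4:1 pp5:1 pp6:1
Op 5: read(P1, v0) -> 11. No state change.
Op 6: read(P0, v1) -> 37. No state change.

Answer: 2 1 1 1 1 1 1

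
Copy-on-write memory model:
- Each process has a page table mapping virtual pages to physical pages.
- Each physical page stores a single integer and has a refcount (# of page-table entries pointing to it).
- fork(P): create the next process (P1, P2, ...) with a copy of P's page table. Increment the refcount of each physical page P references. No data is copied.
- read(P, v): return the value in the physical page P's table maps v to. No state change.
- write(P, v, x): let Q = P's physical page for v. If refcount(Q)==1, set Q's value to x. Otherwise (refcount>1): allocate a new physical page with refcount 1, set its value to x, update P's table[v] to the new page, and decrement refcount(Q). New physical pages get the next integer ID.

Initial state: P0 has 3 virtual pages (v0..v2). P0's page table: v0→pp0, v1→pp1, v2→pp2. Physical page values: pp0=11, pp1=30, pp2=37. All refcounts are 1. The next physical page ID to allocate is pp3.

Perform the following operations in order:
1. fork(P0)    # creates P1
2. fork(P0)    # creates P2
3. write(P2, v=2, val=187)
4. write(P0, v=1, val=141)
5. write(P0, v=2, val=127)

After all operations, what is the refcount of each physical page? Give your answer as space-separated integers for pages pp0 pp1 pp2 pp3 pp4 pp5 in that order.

Op 1: fork(P0) -> P1. 3 ppages; refcounts: pp0:2 pp1:2 pp2:2
Op 2: fork(P0) -> P2. 3 ppages; refcounts: pp0:3 pp1:3 pp2:3
Op 3: write(P2, v2, 187). refcount(pp2)=3>1 -> COPY to pp3. 4 ppages; refcounts: pp0:3 pp1:3 pp2:2 pp3:1
Op 4: write(P0, v1, 141). refcount(pp1)=3>1 -> COPY to pp4. 5 ppages; refcounts: pp0:3 pp1:2 pp2:2 pp3:1 pp4:1
Op 5: write(P0, v2, 127). refcount(pp2)=2>1 -> COPY to pp5. 6 ppages; refcounts: pp0:3 pp1:2 pp2:1 pp3:1 pp4:1 pp5:1

Answer: 3 2 1 1 1 1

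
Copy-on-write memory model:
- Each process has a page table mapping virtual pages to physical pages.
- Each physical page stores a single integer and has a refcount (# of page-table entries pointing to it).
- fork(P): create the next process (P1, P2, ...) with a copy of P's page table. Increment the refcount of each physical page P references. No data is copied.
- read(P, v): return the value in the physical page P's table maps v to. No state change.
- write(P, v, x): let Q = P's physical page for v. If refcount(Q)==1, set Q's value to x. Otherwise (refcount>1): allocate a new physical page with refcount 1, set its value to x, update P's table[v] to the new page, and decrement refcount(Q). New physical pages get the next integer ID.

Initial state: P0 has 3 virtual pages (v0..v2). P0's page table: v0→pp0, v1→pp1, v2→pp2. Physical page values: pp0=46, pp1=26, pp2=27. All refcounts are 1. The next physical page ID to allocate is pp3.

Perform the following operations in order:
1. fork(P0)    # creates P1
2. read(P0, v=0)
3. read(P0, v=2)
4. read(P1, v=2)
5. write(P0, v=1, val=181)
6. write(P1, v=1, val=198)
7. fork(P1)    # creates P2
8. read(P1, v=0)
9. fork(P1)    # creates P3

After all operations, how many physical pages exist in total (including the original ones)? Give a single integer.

Answer: 4

Derivation:
Op 1: fork(P0) -> P1. 3 ppages; refcounts: pp0:2 pp1:2 pp2:2
Op 2: read(P0, v0) -> 46. No state change.
Op 3: read(P0, v2) -> 27. No state change.
Op 4: read(P1, v2) -> 27. No state change.
Op 5: write(P0, v1, 181). refcount(pp1)=2>1 -> COPY to pp3. 4 ppages; refcounts: pp0:2 pp1:1 pp2:2 pp3:1
Op 6: write(P1, v1, 198). refcount(pp1)=1 -> write in place. 4 ppages; refcounts: pp0:2 pp1:1 pp2:2 pp3:1
Op 7: fork(P1) -> P2. 4 ppages; refcounts: pp0:3 pp1:2 pp2:3 pp3:1
Op 8: read(P1, v0) -> 46. No state change.
Op 9: fork(P1) -> P3. 4 ppages; refcounts: pp0:4 pp1:3 pp2:4 pp3:1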